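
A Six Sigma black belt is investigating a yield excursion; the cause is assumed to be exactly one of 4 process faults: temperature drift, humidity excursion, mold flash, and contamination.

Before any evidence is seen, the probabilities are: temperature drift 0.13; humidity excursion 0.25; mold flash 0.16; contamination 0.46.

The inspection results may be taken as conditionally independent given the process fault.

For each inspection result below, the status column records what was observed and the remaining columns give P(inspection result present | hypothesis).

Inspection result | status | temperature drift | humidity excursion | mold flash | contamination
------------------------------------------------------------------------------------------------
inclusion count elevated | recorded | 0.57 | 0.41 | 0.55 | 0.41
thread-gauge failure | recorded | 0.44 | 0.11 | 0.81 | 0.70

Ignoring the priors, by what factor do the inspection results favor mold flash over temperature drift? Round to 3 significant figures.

Take the product of per-inspection result likelihoods under each hypothesis, then divide.
  mold flash: 0.55 × 0.81 = 0.4455
  temperature drift: 0.57 × 0.44 = 0.2508
Bayes factor = 0.4455 / 0.2508 ≈ 1.78

1.78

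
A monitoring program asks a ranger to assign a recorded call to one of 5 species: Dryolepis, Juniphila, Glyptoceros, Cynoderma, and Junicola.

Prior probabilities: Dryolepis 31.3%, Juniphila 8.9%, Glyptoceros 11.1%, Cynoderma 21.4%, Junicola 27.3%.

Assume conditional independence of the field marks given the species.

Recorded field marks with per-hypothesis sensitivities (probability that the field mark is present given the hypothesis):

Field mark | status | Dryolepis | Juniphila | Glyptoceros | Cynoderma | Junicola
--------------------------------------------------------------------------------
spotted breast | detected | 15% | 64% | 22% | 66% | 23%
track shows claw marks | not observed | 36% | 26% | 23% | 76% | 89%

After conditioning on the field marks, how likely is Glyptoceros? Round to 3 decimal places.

For each hypothesis, the unnormalized posterior weight is prior × product of the field mark likelihoods (using 1 − P(present | H) for each absent field mark):
  Dryolepis: 0.313 × 0.15 × (1 − 0.36) = 0.030048
  Juniphila: 0.089 × 0.64 × (1 − 0.26) = 0.04215
  Glyptoceros: 0.111 × 0.22 × (1 − 0.23) = 0.018803
  Cynoderma: 0.214 × 0.66 × (1 − 0.76) = 0.033898
  Junicola: 0.273 × 0.23 × (1 − 0.89) = 0.0069069
Normalizing constant Z = 0.030048 + 0.04215 + 0.018803 + 0.033898 + 0.0069069 = 0.13181.
P(Glyptoceros | evidence) = 0.018803 / 0.13181 ≈ 0.143.

0.143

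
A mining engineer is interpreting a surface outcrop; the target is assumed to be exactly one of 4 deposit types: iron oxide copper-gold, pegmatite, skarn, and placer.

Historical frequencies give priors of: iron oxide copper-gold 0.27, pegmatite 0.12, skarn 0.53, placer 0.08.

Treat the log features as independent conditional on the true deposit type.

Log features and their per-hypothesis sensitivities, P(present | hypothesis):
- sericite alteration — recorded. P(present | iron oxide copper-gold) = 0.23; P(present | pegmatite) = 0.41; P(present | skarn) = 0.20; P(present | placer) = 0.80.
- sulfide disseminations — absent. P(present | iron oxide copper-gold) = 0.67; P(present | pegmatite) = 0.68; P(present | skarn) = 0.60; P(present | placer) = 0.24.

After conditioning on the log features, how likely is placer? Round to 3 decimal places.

0.382

Multiply each prior by the joint likelihood of the log feature pattern (using 1 − P(present | H) for each absent log feature):
  iron oxide copper-gold: 0.27 × 0.23 × (1 − 0.67) = 0.020493
  pegmatite: 0.12 × 0.41 × (1 − 0.68) = 0.015744
  skarn: 0.53 × 0.20 × (1 − 0.60) = 0.0424
  placer: 0.08 × 0.80 × (1 − 0.24) = 0.04864
Normalizing constant Z = 0.020493 + 0.015744 + 0.0424 + 0.04864 = 0.12728.
P(placer | evidence) = 0.04864 / 0.12728 ≈ 0.382.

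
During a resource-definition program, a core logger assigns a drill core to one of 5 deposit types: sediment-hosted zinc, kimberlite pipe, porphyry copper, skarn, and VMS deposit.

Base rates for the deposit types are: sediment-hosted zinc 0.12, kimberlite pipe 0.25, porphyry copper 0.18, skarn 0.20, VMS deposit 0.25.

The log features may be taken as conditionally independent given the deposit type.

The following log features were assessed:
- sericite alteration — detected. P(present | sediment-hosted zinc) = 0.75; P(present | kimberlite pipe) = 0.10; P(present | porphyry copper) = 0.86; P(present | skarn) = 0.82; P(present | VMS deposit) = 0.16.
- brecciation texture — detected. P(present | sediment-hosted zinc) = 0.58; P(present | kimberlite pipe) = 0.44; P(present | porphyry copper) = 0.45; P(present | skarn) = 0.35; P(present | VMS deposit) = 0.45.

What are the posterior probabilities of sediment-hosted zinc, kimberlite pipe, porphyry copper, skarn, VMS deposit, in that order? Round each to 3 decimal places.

0.251, 0.053, 0.334, 0.276, 0.086

Multiply each prior by the joint likelihood of the log feature pattern:
  sediment-hosted zinc: 0.12 × 0.75 × 0.58 = 0.0522
  kimberlite pipe: 0.25 × 0.10 × 0.44 = 0.011
  porphyry copper: 0.18 × 0.86 × 0.45 = 0.06966
  skarn: 0.20 × 0.82 × 0.35 = 0.0574
  VMS deposit: 0.25 × 0.16 × 0.45 = 0.018
Normalizing constant Z = 0.0522 + 0.011 + 0.06966 + 0.0574 + 0.018 = 0.20826.
P(sediment-hosted zinc | evidence) = 0.0522 / 0.20826 ≈ 0.251
P(kimberlite pipe | evidence) = 0.011 / 0.20826 ≈ 0.053
P(porphyry copper | evidence) = 0.06966 / 0.20826 ≈ 0.334
P(skarn | evidence) = 0.0574 / 0.20826 ≈ 0.276
P(VMS deposit | evidence) = 0.018 / 0.20826 ≈ 0.086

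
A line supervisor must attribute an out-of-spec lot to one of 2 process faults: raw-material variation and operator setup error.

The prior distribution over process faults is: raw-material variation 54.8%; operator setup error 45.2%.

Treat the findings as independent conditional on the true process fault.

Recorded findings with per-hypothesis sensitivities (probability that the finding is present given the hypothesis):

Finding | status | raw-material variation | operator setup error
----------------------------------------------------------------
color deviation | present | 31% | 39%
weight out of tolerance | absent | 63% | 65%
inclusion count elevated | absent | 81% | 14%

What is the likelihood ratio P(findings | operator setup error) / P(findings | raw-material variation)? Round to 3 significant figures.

5.39

Joint likelihood of the evidence pattern under each hypothesis (using 1 − P(present | H) for each absent finding):
  operator setup error: 0.39 × (1 − 0.65) × (1 − 0.14) = 0.11739
  raw-material variation: 0.31 × (1 − 0.63) × (1 − 0.81) = 0.021793
Bayes factor = 0.11739 / 0.021793 ≈ 5.39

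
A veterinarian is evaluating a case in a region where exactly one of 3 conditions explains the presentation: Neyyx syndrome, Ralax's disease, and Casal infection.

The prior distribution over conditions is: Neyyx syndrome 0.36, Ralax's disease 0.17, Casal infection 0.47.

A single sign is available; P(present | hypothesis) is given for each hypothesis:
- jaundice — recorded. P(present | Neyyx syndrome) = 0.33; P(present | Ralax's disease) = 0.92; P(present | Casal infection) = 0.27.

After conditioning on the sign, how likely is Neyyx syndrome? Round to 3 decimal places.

Multiply each prior by the likelihood of the sign:
  Neyyx syndrome: 0.36 × 0.33 = 0.1188
  Ralax's disease: 0.17 × 0.92 = 0.1564
  Casal infection: 0.47 × 0.27 = 0.1269
The unnormalized weights sum to 0.4021.
P(Neyyx syndrome | evidence) = 0.1188 / 0.4021 ≈ 0.295.

0.295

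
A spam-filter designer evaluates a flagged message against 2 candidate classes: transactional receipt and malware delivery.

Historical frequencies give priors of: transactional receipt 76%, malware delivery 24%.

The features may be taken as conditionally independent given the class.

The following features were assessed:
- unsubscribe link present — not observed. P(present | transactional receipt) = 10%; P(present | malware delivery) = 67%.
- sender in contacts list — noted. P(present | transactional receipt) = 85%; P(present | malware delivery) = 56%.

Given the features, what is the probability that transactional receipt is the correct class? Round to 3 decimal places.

By Bayes' rule with conditional independence, the unnormalized weight for each hypothesis is prior × ∏ likelihoods (using 1 − P(present | H) for each absent feature):
  transactional receipt: 0.76 × (1 − 0.10) × 0.85 = 0.5814
  malware delivery: 0.24 × (1 − 0.67) × 0.56 = 0.044352
The unnormalized weights sum to 0.62575.
P(transactional receipt | evidence) = 0.5814 / 0.62575 ≈ 0.929.

0.929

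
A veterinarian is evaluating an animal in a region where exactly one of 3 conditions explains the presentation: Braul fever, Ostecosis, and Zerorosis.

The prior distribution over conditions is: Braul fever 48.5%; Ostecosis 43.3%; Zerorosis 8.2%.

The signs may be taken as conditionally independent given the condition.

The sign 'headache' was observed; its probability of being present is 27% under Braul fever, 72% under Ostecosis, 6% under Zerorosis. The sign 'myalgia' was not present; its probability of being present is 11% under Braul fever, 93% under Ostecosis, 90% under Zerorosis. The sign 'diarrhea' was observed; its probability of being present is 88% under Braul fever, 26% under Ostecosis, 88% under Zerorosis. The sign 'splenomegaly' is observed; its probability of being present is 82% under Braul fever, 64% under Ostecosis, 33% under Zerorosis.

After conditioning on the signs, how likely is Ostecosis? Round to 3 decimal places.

0.041

By Bayes' rule with conditional independence, the unnormalized weight for each hypothesis is prior × ∏ likelihoods (using 1 − P(present | H) for each absent sign):
  Braul fever: 0.485 × 0.27 × (1 − 0.11) × 0.88 × 0.82 = 0.084099
  Ostecosis: 0.433 × 0.72 × (1 − 0.93) × 0.26 × 0.64 = 0.0036314
  Zerorosis: 0.082 × 0.06 × (1 − 0.90) × 0.88 × 0.33 = 0.00014288
The unnormalized weights sum to 0.087873.
P(Ostecosis | evidence) = 0.0036314 / 0.087873 ≈ 0.041.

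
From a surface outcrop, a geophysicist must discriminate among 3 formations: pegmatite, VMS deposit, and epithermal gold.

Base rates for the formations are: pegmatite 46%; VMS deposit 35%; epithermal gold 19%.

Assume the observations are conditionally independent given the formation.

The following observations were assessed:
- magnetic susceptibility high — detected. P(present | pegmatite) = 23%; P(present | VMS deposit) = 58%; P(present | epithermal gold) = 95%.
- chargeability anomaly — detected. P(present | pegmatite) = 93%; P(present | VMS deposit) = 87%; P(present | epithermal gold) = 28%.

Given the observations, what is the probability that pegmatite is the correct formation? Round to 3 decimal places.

0.302

By Bayes' rule with conditional independence, the unnormalized weight for each hypothesis is prior × ∏ likelihoods:
  pegmatite: 0.46 × 0.23 × 0.93 = 0.098394
  VMS deposit: 0.35 × 0.58 × 0.87 = 0.17661
  epithermal gold: 0.19 × 0.95 × 0.28 = 0.05054
Marginal likelihood of the evidence = 0.32554.
P(pegmatite | evidence) = 0.098394 / 0.32554 ≈ 0.302.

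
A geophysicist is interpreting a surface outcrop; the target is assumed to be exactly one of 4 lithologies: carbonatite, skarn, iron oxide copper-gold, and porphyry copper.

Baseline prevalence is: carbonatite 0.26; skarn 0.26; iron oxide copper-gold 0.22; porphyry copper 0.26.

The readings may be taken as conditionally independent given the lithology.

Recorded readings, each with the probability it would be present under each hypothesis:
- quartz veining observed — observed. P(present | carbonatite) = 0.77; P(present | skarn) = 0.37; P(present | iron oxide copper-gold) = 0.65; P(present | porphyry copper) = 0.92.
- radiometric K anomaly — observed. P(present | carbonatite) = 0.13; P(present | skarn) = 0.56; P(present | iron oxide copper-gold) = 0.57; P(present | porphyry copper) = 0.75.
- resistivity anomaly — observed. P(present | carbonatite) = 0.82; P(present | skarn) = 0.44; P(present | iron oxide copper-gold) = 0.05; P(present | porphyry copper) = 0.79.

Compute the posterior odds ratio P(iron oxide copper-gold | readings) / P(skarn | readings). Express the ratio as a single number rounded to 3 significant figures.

Posterior odds equal prior odds times the likelihood ratio; only the two competing hypotheses matter.
  iron oxide copper-gold: 0.22 × 0.65 × 0.57 × 0.05 = 0.0040755
  skarn: 0.26 × 0.37 × 0.56 × 0.44 = 0.023704
Odds(iron oxide copper-gold : skarn) = 0.0040755 / 0.023704 ≈ 0.172.

0.172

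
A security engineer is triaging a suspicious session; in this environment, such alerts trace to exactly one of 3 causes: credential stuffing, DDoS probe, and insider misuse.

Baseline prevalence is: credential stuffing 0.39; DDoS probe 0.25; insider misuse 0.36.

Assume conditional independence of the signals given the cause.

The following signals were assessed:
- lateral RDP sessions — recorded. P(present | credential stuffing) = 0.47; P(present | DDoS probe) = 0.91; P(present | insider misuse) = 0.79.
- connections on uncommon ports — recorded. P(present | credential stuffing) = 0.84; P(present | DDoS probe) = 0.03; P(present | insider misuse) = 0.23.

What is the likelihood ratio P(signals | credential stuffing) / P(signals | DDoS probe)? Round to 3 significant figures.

14.5

Joint likelihood of the signal pattern under each hypothesis:
  credential stuffing: 0.47 × 0.84 = 0.3948
  DDoS probe: 0.91 × 0.03 = 0.0273
Bayes factor = 0.3948 / 0.0273 ≈ 14.5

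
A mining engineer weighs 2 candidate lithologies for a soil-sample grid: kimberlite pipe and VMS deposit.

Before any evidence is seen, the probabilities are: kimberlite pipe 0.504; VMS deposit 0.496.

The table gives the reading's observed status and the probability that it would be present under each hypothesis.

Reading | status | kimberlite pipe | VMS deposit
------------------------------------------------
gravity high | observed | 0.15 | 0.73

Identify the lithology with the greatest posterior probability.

Multiply each prior by the likelihood of the reading:
  kimberlite pipe: 0.504 × 0.15 = 0.0756
  VMS deposit: 0.496 × 0.73 = 0.36208
Normalizing constant Z = 0.0756 + 0.36208 = 0.43768.
P(kimberlite pipe | evidence) ≈ 0.0756 / 0.43768 ≈ 0.173
P(VMS deposit | evidence) ≈ 0.36208 / 0.43768 ≈ 0.827
The largest is 0.827, so VMS deposit is most probable.

VMS deposit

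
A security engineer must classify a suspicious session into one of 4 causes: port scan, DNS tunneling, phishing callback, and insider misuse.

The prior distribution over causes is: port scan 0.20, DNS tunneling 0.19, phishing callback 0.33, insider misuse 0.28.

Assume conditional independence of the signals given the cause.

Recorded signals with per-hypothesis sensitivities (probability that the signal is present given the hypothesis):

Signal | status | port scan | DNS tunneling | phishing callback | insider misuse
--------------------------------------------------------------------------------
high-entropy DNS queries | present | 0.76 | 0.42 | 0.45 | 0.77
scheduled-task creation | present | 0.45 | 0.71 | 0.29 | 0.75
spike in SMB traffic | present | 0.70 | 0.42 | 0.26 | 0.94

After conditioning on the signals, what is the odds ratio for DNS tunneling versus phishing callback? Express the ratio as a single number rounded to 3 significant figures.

2.13

Posterior odds equal prior odds times the likelihood ratio; only the two competing hypotheses matter.
  DNS tunneling: 0.19 × 0.42 × 0.71 × 0.42 = 0.023796
  phishing callback: 0.33 × 0.45 × 0.29 × 0.26 = 0.011197
Odds(DNS tunneling : phishing callback) = 0.023796 / 0.011197 ≈ 2.13.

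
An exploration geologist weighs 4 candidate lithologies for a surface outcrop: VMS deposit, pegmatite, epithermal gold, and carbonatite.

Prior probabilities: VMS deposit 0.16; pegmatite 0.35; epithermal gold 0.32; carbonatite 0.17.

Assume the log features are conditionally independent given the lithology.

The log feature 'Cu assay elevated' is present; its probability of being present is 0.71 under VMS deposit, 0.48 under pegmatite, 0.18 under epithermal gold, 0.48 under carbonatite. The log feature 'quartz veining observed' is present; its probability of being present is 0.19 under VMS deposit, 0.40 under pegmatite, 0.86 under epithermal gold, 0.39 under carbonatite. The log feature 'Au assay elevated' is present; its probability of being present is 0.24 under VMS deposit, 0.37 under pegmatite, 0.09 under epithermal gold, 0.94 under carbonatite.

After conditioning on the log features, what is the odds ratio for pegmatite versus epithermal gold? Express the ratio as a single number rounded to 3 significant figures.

5.58

The normalizing constant cancels in an odds ratio, so compute prior × likelihood for the two hypotheses only:
  pegmatite: 0.35 × 0.48 × 0.40 × 0.37 = 0.024864
  epithermal gold: 0.32 × 0.18 × 0.86 × 0.09 = 0.0044582
Odds(pegmatite : epithermal gold) = 0.024864 / 0.0044582 ≈ 5.58.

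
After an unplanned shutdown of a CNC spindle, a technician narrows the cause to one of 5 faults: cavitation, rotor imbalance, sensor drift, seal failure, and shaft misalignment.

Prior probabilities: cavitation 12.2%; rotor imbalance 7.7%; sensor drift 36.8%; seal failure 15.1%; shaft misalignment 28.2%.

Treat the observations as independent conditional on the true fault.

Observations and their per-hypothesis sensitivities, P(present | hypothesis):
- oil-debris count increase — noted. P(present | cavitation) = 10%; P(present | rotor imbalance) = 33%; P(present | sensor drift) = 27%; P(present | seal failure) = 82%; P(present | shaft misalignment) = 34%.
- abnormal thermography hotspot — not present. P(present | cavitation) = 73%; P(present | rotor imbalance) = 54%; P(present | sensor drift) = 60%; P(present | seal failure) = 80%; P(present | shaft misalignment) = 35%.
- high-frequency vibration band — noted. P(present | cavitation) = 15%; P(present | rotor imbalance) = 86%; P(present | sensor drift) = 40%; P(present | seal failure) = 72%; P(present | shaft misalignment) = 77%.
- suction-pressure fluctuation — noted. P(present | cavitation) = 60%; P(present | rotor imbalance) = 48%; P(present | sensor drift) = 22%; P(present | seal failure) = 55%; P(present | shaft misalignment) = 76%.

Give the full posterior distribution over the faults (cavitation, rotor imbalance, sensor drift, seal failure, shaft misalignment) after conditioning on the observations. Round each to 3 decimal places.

0.005, 0.088, 0.064, 0.179, 0.664

By Bayes' rule with conditional independence, the unnormalized weight for each hypothesis is prior × ∏ likelihoods (using 1 − P(present | H) for each absent observation):
  cavitation: 0.122 × 0.10 × (1 − 0.73) × 0.15 × 0.60 = 0.00029646
  rotor imbalance: 0.077 × 0.33 × (1 − 0.54) × 0.86 × 0.48 = 0.0048251
  sensor drift: 0.368 × 0.27 × (1 − 0.60) × 0.40 × 0.22 = 0.0034975
  seal failure: 0.151 × 0.82 × (1 − 0.80) × 0.72 × 0.55 = 0.0098065
  shaft misalignment: 0.282 × 0.34 × (1 − 0.35) × 0.77 × 0.76 = 0.036471
Marginal likelihood of the evidence = 0.054896.
P(cavitation | evidence) = 0.00029646 / 0.054896 ≈ 0.005
P(rotor imbalance | evidence) = 0.0048251 / 0.054896 ≈ 0.088
P(sensor drift | evidence) = 0.0034975 / 0.054896 ≈ 0.064
P(seal failure | evidence) = 0.0098065 / 0.054896 ≈ 0.179
P(shaft misalignment | evidence) = 0.036471 / 0.054896 ≈ 0.664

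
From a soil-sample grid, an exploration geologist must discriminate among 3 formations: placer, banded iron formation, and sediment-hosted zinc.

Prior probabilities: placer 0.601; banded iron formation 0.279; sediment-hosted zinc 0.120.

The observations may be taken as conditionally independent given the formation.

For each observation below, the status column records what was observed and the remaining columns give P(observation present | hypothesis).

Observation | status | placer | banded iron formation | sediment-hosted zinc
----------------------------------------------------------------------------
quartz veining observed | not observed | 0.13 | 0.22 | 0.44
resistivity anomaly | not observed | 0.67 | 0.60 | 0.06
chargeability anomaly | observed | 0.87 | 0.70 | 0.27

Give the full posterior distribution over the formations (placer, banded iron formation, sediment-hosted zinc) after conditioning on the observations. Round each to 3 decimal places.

0.658, 0.267, 0.075

Multiply each prior by the joint likelihood of the evidence pattern (using 1 − P(present | H) for each absent observation):
  placer: 0.601 × (1 − 0.13) × (1 − 0.67) × 0.87 = 0.15012
  banded iron formation: 0.279 × (1 − 0.22) × (1 − 0.60) × 0.70 = 0.060934
  sediment-hosted zinc: 0.120 × (1 − 0.44) × (1 − 0.06) × 0.27 = 0.017055
Marginal likelihood of the evidence = 0.2281.
P(placer | evidence) = 0.15012 / 0.2281 ≈ 0.658
P(banded iron formation | evidence) = 0.060934 / 0.2281 ≈ 0.267
P(sediment-hosted zinc | evidence) = 0.017055 / 0.2281 ≈ 0.075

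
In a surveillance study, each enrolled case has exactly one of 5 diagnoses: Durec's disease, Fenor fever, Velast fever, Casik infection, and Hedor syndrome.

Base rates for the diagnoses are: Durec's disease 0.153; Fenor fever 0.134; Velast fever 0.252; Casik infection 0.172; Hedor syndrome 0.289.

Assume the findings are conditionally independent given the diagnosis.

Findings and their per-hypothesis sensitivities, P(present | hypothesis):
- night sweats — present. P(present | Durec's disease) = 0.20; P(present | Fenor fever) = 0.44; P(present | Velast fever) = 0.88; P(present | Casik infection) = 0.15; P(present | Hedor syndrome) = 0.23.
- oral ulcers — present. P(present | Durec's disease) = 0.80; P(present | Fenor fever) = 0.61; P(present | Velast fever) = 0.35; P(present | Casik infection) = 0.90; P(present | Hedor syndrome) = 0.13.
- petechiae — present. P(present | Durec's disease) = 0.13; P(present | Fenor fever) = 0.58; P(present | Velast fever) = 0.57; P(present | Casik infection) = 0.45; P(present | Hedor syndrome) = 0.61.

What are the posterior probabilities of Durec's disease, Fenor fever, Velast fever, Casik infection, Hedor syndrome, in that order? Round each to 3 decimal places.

For each hypothesis, the unnormalized posterior weight is prior × product of the finding likelihoods:
  Durec's disease: 0.153 × 0.20 × 0.80 × 0.13 = 0.0031824
  Fenor fever: 0.134 × 0.44 × 0.61 × 0.58 = 0.02086
  Velast fever: 0.252 × 0.88 × 0.35 × 0.57 = 0.044241
  Casik infection: 0.172 × 0.15 × 0.90 × 0.45 = 0.010449
  Hedor syndrome: 0.289 × 0.23 × 0.13 × 0.61 = 0.0052711
Marginal likelihood of the evidence = 0.084004.
P(Durec's disease | evidence) = 0.0031824 / 0.084004 ≈ 0.038
P(Fenor fever | evidence) = 0.02086 / 0.084004 ≈ 0.248
P(Velast fever | evidence) = 0.044241 / 0.084004 ≈ 0.527
P(Casik infection | evidence) = 0.010449 / 0.084004 ≈ 0.124
P(Hedor syndrome | evidence) = 0.0052711 / 0.084004 ≈ 0.063

0.038, 0.248, 0.527, 0.124, 0.063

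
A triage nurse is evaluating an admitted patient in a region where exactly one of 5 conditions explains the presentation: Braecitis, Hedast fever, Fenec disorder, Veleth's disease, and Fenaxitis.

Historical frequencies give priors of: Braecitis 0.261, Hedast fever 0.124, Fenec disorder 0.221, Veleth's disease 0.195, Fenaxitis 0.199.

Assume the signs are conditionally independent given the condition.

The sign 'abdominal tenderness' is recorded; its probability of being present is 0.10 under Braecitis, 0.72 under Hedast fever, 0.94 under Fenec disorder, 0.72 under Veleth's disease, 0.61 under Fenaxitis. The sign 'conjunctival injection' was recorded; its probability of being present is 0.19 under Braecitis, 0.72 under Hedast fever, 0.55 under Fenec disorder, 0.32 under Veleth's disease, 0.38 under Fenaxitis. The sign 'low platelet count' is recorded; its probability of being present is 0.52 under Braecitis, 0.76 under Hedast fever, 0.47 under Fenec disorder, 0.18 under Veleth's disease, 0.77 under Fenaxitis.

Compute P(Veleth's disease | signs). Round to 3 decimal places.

0.054

Multiply each prior by the joint likelihood of the sign pattern:
  Braecitis: 0.261 × 0.10 × 0.19 × 0.52 = 0.0025787
  Hedast fever: 0.124 × 0.72 × 0.72 × 0.76 = 0.048854
  Fenec disorder: 0.221 × 0.94 × 0.55 × 0.47 = 0.053701
  Veleth's disease: 0.195 × 0.72 × 0.32 × 0.18 = 0.008087
  Fenaxitis: 0.199 × 0.61 × 0.38 × 0.77 = 0.035519
Marginal likelihood of the evidence = 0.14874.
P(Veleth's disease | evidence) = 0.008087 / 0.14874 ≈ 0.054.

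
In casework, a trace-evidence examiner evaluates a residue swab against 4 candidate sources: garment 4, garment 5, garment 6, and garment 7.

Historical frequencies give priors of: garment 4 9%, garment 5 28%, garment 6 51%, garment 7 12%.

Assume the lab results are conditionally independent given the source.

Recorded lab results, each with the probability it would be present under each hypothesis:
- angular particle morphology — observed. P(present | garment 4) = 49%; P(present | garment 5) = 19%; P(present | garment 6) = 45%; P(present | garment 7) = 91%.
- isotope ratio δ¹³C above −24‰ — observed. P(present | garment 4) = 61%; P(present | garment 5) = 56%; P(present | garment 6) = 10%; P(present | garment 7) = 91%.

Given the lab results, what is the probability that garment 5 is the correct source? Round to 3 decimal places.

0.166

Multiply each prior by the joint likelihood of the lab result pattern:
  garment 4: 0.09 × 0.49 × 0.61 = 0.026901
  garment 5: 0.28 × 0.19 × 0.56 = 0.029792
  garment 6: 0.51 × 0.45 × 0.10 = 0.02295
  garment 7: 0.12 × 0.91 × 0.91 = 0.099372
The unnormalized weights sum to 0.17902.
P(garment 5 | evidence) = 0.029792 / 0.17902 ≈ 0.166.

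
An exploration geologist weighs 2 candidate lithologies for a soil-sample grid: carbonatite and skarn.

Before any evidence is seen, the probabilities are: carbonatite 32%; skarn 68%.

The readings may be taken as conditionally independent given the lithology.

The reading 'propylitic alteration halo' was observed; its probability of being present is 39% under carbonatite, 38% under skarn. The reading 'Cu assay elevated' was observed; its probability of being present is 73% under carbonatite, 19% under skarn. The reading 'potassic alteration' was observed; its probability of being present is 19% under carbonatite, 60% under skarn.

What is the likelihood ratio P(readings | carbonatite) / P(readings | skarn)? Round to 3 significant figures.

Take the product of per-reading likelihoods under each hypothesis, then divide.
  carbonatite: 0.39 × 0.73 × 0.19 = 0.054093
  skarn: 0.38 × 0.19 × 0.60 = 0.04332
Bayes factor = 0.054093 / 0.04332 ≈ 1.25

1.25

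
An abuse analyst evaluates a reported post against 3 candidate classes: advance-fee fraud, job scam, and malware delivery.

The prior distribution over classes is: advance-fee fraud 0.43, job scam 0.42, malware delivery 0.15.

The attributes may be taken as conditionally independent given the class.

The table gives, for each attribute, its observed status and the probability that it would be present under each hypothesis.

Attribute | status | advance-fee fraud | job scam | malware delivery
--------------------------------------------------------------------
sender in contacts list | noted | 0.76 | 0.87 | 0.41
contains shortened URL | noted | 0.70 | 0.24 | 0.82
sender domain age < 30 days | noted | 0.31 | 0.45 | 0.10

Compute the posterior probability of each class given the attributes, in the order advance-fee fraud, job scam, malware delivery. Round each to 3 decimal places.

0.614, 0.342, 0.044

For each hypothesis, the unnormalized posterior weight is prior × product of the attribute likelihoods:
  advance-fee fraud: 0.43 × 0.76 × 0.70 × 0.31 = 0.070916
  job scam: 0.42 × 0.87 × 0.24 × 0.45 = 0.039463
  malware delivery: 0.15 × 0.41 × 0.82 × 0.10 = 0.005043
Marginal likelihood of the evidence = 0.11542.
P(advance-fee fraud | evidence) = 0.070916 / 0.11542 ≈ 0.614
P(job scam | evidence) = 0.039463 / 0.11542 ≈ 0.342
P(malware delivery | evidence) = 0.005043 / 0.11542 ≈ 0.044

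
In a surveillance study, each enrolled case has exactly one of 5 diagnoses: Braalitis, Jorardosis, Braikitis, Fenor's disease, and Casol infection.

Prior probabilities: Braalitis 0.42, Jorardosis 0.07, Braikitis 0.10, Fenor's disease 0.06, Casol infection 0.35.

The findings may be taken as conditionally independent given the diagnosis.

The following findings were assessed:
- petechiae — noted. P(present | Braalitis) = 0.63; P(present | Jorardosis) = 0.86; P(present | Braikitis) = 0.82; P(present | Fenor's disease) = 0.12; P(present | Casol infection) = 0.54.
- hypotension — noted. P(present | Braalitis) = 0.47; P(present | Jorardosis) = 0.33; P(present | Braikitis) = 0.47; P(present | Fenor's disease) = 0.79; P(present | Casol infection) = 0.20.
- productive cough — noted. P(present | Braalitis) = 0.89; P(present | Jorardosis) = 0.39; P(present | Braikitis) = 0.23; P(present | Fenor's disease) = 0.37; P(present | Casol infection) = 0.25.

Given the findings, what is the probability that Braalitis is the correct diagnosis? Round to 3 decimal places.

0.797

Multiply each prior by the joint likelihood of the evidence pattern:
  Braalitis: 0.42 × 0.63 × 0.47 × 0.89 = 0.11068
  Jorardosis: 0.07 × 0.86 × 0.33 × 0.39 = 0.0077477
  Braikitis: 0.10 × 0.82 × 0.47 × 0.23 = 0.0088642
  Fenor's disease: 0.06 × 0.12 × 0.79 × 0.37 = 0.0021046
  Casol infection: 0.35 × 0.54 × 0.20 × 0.25 = 0.00945
Normalizing constant Z = 0.11068 + 0.0077477 + 0.0088642 + 0.0021046 + 0.00945 = 0.13885.
P(Braalitis | evidence) = 0.11068 / 0.13885 ≈ 0.797.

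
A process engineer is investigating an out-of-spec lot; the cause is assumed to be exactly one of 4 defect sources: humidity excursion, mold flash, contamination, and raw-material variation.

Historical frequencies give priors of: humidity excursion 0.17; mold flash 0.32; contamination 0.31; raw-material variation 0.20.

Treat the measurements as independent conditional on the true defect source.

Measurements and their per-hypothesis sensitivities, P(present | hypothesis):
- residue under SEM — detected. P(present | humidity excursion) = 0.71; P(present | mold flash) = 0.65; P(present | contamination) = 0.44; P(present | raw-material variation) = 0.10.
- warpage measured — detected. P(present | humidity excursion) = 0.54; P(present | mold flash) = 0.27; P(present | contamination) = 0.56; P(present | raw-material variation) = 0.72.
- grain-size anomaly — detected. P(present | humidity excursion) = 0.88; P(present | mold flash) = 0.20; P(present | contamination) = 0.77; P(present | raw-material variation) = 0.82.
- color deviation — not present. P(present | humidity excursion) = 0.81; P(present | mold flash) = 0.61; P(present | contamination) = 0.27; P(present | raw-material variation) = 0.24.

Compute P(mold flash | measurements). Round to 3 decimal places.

0.065

By Bayes' rule with conditional independence, the unnormalized weight for each hypothesis is prior × ∏ likelihoods (using 1 − P(present | H) for each absent measurement):
  humidity excursion: 0.17 × 0.71 × 0.54 × 0.88 × (1 − 0.81) = 0.010898
  mold flash: 0.32 × 0.65 × 0.27 × 0.20 × (1 − 0.61) = 0.0043805
  contamination: 0.31 × 0.44 × 0.56 × 0.77 × (1 − 0.27) = 0.042935
  raw-material variation: 0.20 × 0.10 × 0.72 × 0.82 × (1 − 0.24) = 0.0089741
Marginal likelihood of the evidence = 0.067188.
P(mold flash | evidence) = 0.0043805 / 0.067188 ≈ 0.065.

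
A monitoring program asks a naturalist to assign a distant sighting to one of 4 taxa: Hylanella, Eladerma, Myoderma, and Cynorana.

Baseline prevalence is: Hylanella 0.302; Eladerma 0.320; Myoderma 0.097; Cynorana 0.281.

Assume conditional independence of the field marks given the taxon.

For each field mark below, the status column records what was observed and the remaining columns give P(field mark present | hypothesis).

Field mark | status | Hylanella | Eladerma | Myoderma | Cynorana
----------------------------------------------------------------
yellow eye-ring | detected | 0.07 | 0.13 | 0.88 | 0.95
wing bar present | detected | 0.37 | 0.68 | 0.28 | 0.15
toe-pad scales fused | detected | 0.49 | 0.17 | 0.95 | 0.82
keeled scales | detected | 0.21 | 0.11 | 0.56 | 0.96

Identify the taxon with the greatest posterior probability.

Cynorana

By Bayes' rule with conditional independence, the unnormalized weight for each hypothesis is prior × ∏ likelihoods:
  Hylanella: 0.302 × 0.07 × 0.37 × 0.49 × 0.21 = 0.00080486
  Eladerma: 0.320 × 0.13 × 0.68 × 0.17 × 0.11 = 0.00052899
  Myoderma: 0.097 × 0.88 × 0.28 × 0.95 × 0.56 = 0.012715
  Cynorana: 0.281 × 0.95 × 0.15 × 0.82 × 0.96 = 0.031521
Marginal likelihood of the evidence = 0.045571.
P(Hylanella | evidence) ≈ 0.00080486 / 0.045571 ≈ 0.018
P(Eladerma | evidence) ≈ 0.00052899 / 0.045571 ≈ 0.012
P(Myoderma | evidence) ≈ 0.012715 / 0.045571 ≈ 0.279
P(Cynorana | evidence) ≈ 0.031521 / 0.045571 ≈ 0.692
The largest is 0.692, so Cynorana is most probable.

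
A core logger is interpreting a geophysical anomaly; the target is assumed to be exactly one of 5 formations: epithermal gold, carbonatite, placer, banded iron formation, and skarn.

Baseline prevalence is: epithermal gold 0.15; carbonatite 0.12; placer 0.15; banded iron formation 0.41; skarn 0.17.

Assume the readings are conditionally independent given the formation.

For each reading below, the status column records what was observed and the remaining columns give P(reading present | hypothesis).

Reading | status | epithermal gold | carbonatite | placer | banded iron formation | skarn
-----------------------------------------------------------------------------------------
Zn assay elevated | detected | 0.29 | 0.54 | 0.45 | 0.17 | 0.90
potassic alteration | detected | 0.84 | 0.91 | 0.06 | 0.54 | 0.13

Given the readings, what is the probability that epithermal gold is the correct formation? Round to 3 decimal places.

For each hypothesis, the unnormalized posterior weight is prior × product of the reading likelihoods:
  epithermal gold: 0.15 × 0.29 × 0.84 = 0.03654
  carbonatite: 0.12 × 0.54 × 0.91 = 0.058968
  placer: 0.15 × 0.45 × 0.06 = 0.00405
  banded iron formation: 0.41 × 0.17 × 0.54 = 0.037638
  skarn: 0.17 × 0.90 × 0.13 = 0.01989
Normalizing constant Z = 0.03654 + 0.058968 + 0.00405 + 0.037638 + 0.01989 = 0.15709.
P(epithermal gold | evidence) = 0.03654 / 0.15709 ≈ 0.233.

0.233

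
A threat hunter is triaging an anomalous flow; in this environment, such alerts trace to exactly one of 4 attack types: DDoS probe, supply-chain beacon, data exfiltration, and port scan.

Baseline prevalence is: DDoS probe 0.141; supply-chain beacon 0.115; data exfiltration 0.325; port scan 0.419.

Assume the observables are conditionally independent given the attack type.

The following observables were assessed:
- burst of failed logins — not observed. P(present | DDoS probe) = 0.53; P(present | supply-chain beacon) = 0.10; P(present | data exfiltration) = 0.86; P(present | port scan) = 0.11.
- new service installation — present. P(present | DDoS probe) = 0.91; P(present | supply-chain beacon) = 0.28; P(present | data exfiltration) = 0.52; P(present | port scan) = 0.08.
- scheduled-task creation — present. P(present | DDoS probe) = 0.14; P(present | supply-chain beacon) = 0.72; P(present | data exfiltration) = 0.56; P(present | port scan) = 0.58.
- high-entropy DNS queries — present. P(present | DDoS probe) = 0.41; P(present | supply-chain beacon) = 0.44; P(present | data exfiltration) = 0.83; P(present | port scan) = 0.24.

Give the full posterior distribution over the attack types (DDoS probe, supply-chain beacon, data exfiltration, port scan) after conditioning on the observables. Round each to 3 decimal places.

Multiply each prior by the joint likelihood of the observable pattern (using 1 − P(present | H) for each absent observable):
  DDoS probe: 0.141 × (1 − 0.53) × 0.91 × 0.14 × 0.41 = 0.0034615
  supply-chain beacon: 0.115 × (1 − 0.10) × 0.28 × 0.72 × 0.44 = 0.0091809
  data exfiltration: 0.325 × (1 − 0.86) × 0.52 × 0.56 × 0.83 = 0.010997
  port scan: 0.419 × (1 − 0.11) × 0.08 × 0.58 × 0.24 = 0.0041527
The unnormalized weights sum to 0.027792.
P(DDoS probe | evidence) = 0.0034615 / 0.027792 ≈ 0.125
P(supply-chain beacon | evidence) = 0.0091809 / 0.027792 ≈ 0.330
P(data exfiltration | evidence) = 0.010997 / 0.027792 ≈ 0.396
P(port scan | evidence) = 0.0041527 / 0.027792 ≈ 0.149

0.125, 0.330, 0.396, 0.149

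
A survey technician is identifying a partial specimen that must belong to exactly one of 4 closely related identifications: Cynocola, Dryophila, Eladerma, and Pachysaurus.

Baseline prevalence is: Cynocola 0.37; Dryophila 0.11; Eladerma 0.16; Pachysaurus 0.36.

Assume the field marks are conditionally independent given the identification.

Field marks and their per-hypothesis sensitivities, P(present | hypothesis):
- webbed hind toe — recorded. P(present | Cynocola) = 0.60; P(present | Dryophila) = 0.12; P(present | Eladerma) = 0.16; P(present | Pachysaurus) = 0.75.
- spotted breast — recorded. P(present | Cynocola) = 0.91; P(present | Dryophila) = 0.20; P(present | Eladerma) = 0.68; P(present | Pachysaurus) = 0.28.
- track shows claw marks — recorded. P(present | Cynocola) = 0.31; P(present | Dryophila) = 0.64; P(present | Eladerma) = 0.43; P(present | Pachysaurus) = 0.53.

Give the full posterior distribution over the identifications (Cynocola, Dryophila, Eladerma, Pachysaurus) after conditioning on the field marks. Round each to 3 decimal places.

0.560, 0.015, 0.067, 0.358

Multiply each prior by the joint likelihood of the field mark pattern:
  Cynocola: 0.37 × 0.60 × 0.91 × 0.31 = 0.062626
  Dryophila: 0.11 × 0.12 × 0.20 × 0.64 = 0.0016896
  Eladerma: 0.16 × 0.16 × 0.68 × 0.43 = 0.0074854
  Pachysaurus: 0.36 × 0.75 × 0.28 × 0.53 = 0.040068
The unnormalized weights sum to 0.11187.
P(Cynocola | evidence) = 0.062626 / 0.11187 ≈ 0.560
P(Dryophila | evidence) = 0.0016896 / 0.11187 ≈ 0.015
P(Eladerma | evidence) = 0.0074854 / 0.11187 ≈ 0.067
P(Pachysaurus | evidence) = 0.040068 / 0.11187 ≈ 0.358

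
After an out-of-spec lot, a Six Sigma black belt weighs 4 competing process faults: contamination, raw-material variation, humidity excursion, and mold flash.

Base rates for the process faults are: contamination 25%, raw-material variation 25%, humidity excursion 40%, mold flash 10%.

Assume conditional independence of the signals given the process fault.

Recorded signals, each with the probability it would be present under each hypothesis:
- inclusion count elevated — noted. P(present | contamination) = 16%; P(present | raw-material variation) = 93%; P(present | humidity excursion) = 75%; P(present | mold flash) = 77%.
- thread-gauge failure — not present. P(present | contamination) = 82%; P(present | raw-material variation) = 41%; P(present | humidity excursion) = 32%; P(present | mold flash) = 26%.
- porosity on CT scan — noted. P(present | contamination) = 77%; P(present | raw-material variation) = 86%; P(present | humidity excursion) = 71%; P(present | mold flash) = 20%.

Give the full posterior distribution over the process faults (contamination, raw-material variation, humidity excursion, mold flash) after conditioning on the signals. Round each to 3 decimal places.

For each hypothesis, the unnormalized posterior weight is prior × product of the signal likelihoods (using 1 − P(present | H) for each absent signal):
  contamination: 0.25 × 0.16 × (1 − 0.82) × 0.77 = 0.005544
  raw-material variation: 0.25 × 0.93 × (1 − 0.41) × 0.86 = 0.11797
  humidity excursion: 0.40 × 0.75 × (1 − 0.32) × 0.71 = 0.14484
  mold flash: 0.10 × 0.77 × (1 − 0.26) × 0.20 = 0.011396
Marginal likelihood of the evidence = 0.27975.
P(contamination | evidence) = 0.005544 / 0.27975 ≈ 0.020
P(raw-material variation | evidence) = 0.11797 / 0.27975 ≈ 0.422
P(humidity excursion | evidence) = 0.14484 / 0.27975 ≈ 0.518
P(mold flash | evidence) = 0.011396 / 0.27975 ≈ 0.041

0.020, 0.422, 0.518, 0.041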